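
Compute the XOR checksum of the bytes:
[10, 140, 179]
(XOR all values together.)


XOR chain: 10 ^ 140 ^ 179 = 53

53


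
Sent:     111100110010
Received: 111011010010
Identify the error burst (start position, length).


XOR: 000111100000

Burst at position 3, length 4


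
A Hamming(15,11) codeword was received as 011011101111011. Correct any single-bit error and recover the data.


Syndrome = 0: no error detected

Data: 11111111011 (no errors)


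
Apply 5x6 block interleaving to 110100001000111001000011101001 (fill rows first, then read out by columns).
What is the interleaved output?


Matrix:
  110100
  001000
  111001
  000011
  101001
Read columns: 101011010001101100000001000111

101011010001101100000001000111


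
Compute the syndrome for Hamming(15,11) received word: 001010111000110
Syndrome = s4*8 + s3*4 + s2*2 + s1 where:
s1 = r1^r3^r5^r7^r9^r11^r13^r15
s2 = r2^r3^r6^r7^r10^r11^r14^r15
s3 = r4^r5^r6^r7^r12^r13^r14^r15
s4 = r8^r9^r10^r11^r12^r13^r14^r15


s1=1, s2=1, s3=0, s4=0

Syndrome = 3 (error at position 3)


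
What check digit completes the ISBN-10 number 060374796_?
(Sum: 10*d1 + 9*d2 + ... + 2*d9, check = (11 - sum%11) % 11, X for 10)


Weighted sum: 204
204 mod 11 = 6

Check digit: 5


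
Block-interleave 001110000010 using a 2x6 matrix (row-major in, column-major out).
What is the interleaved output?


Matrix:
  001110
  000010
Read columns: 000010101100

000010101100


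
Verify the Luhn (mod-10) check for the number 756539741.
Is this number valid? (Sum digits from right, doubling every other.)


Luhn sum = 43
43 mod 10 = 3

Invalid (Luhn sum mod 10 = 3)


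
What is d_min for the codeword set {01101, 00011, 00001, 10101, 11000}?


Comparing all pairs, minimum distance: 1
Can detect 0 errors, correct 0 errors

1


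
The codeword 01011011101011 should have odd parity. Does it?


Number of 1s: 9

Yes, parity is correct (9 ones)


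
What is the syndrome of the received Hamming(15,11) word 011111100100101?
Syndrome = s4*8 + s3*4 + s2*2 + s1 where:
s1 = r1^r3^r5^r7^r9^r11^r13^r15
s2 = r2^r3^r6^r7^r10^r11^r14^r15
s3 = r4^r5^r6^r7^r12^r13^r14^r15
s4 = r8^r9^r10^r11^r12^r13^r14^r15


s1=1, s2=0, s3=0, s4=1

Syndrome = 9 (error at position 9)


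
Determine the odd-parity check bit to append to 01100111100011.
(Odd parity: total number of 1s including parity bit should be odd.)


Number of 1s in data: 8
Parity bit: 1

1


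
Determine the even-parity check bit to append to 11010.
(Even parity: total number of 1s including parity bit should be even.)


Number of 1s in data: 3
Parity bit: 1

1


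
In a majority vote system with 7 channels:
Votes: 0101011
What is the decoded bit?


Ones: 4 out of 7
Threshold: 4

1 (4/7 voted 1)


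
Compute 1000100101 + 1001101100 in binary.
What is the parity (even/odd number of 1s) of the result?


1000100101 = 549
1001101100 = 620
Sum = 1169 = 10010010001
1s count = 4

even parity (4 ones in 10010010001)


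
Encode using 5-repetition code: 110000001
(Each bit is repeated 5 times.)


Each bit -> 5 copies

111111111100000000000000000000000000000011111


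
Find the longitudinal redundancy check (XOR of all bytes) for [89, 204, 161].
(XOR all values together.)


XOR chain: 89 ^ 204 ^ 161 = 52

52


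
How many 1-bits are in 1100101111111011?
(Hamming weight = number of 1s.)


Counting 1s in 1100101111111011

12


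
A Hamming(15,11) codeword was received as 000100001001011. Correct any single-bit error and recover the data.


Syndrome = 0: no error detected

Data: 00001001011 (no errors)


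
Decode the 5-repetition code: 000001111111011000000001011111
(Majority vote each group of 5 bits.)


Groups: 00000, 11111, 11011, 00000, 00010, 11111
Majority votes: 011001

011001


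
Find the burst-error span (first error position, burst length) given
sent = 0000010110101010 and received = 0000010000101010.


XOR: 0000000110000000

Burst at position 7, length 2


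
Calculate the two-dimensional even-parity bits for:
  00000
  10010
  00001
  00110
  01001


Row parities: 00100
Column parities: 11100

Row P: 00100, Col P: 11100, Corner: 1


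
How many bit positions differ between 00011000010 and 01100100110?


XOR: 01111100100
Count of 1s: 6

6


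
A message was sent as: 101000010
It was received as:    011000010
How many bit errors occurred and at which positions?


XOR: 110000000

2 error(s) at position(s): 0, 1


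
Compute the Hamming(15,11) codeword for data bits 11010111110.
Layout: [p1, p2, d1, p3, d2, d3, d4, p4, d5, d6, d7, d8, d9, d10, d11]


Parity bits: p1=1, p2=1, p3=1, p4=1

111110110111110


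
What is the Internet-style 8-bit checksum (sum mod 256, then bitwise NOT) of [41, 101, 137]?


Sum = 279 mod 256 = 23
Complement = 232

232


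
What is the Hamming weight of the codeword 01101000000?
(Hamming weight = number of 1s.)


Counting 1s in 01101000000

3


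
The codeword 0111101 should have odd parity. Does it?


Number of 1s: 5

Yes, parity is correct (5 ones)


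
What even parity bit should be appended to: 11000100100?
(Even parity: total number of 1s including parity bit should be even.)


Number of 1s in data: 4
Parity bit: 0

0


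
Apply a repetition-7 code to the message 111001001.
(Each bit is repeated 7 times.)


Each bit -> 7 copies

111111111111111111111000000000000001111111000000000000001111111


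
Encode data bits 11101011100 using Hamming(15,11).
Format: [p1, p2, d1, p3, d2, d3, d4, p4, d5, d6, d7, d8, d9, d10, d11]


Parity bits: p1=1, p2=1, p3=0, p4=0

111011001011100


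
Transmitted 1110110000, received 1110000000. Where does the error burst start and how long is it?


XOR: 0000110000

Burst at position 4, length 2


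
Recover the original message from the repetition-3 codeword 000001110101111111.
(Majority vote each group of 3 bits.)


Groups: 000, 001, 110, 101, 111, 111
Majority votes: 001111

001111


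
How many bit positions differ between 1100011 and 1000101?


XOR: 0100110
Count of 1s: 3

3


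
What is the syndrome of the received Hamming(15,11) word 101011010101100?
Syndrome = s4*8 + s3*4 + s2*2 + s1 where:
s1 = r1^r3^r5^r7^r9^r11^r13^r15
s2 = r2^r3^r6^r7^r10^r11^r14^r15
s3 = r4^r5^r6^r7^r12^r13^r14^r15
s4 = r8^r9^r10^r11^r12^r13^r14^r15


s1=0, s2=1, s3=0, s4=0

Syndrome = 2 (error at position 2)


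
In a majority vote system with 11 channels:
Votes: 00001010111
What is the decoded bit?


Ones: 5 out of 11
Threshold: 6

0 (5/11 voted 1)


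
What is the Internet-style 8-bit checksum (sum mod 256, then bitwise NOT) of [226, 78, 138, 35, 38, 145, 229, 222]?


Sum = 1111 mod 256 = 87
Complement = 168

168


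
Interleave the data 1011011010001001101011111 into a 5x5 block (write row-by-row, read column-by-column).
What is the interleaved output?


Matrix:
  10110
  11010
  00100
  11010
  11111
Read columns: 1101101011101011101100001

1101101011101011101100001


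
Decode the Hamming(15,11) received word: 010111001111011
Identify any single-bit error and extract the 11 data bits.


Syndrome = 0: no error detected

Data: 01101111011 (no errors)


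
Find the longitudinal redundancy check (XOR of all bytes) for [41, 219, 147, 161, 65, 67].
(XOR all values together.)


XOR chain: 41 ^ 219 ^ 147 ^ 161 ^ 65 ^ 67 = 194

194


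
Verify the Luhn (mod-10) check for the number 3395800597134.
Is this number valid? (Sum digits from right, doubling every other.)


Luhn sum = 53
53 mod 10 = 3

Invalid (Luhn sum mod 10 = 3)


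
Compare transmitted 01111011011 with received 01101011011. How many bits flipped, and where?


XOR: 00010000000

1 error(s) at position(s): 3


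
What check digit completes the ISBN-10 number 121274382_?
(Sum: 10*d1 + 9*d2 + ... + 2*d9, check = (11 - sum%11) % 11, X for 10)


Weighted sum: 152
152 mod 11 = 9

Check digit: 2


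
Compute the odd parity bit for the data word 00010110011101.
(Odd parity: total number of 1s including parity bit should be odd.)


Number of 1s in data: 7
Parity bit: 0

0


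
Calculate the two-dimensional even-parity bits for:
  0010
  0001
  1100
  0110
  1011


Row parities: 11001
Column parities: 0010

Row P: 11001, Col P: 0010, Corner: 1


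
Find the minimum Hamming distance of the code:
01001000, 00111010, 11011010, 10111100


Comparing all pairs, minimum distance: 3
Can detect 2 errors, correct 1 errors

3


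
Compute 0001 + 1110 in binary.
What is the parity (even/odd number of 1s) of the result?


0001 = 1
1110 = 14
Sum = 15 = 1111
1s count = 4

even parity (4 ones in 1111)


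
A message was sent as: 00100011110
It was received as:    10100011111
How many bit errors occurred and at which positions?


XOR: 10000000001

2 error(s) at position(s): 0, 10


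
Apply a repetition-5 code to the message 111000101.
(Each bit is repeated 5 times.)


Each bit -> 5 copies

111111111111111000000000000000111110000011111


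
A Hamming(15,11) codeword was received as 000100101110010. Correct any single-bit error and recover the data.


Syndrome = 5: error at position 5

Data: 01011110010 (corrected bit 5)


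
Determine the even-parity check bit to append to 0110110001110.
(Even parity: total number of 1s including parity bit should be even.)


Number of 1s in data: 7
Parity bit: 1

1


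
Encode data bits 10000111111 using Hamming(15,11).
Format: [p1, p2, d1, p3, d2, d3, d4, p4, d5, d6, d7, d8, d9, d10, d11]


Parity bits: p1=0, p2=1, p3=0, p4=0

011000000111111


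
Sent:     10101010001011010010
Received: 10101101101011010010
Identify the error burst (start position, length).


XOR: 00000111100000000000

Burst at position 5, length 4


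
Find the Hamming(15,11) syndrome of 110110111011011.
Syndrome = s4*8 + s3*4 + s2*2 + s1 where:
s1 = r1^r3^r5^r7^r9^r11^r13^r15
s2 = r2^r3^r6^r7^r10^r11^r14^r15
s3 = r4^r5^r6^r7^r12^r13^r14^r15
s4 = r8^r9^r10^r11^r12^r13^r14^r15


s1=0, s2=1, s3=0, s4=0

Syndrome = 2 (error at position 2)


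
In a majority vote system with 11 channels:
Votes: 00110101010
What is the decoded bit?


Ones: 5 out of 11
Threshold: 6

0 (5/11 voted 1)


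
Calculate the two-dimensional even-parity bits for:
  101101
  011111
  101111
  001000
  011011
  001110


Row parities: 011101
Column parities: 000000

Row P: 011101, Col P: 000000, Corner: 0


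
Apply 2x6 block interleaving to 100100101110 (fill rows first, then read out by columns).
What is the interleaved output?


Matrix:
  100100
  101110
Read columns: 110001110100

110001110100


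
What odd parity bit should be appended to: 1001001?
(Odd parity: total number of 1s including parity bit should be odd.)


Number of 1s in data: 3
Parity bit: 0

0


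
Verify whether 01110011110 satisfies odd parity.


Number of 1s: 7

Yes, parity is correct (7 ones)


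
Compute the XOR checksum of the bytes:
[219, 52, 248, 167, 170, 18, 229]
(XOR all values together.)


XOR chain: 219 ^ 52 ^ 248 ^ 167 ^ 170 ^ 18 ^ 229 = 237

237


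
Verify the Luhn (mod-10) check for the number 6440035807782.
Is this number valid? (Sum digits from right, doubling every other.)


Luhn sum = 57
57 mod 10 = 7

Invalid (Luhn sum mod 10 = 7)


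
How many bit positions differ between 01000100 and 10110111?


XOR: 11110011
Count of 1s: 6

6


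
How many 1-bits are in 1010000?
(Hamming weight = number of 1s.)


Counting 1s in 1010000

2


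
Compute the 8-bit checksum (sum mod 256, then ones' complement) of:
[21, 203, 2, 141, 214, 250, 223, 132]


Sum = 1186 mod 256 = 162
Complement = 93

93


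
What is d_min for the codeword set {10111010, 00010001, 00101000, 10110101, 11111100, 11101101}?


Comparing all pairs, minimum distance: 2
Can detect 1 errors, correct 0 errors

2


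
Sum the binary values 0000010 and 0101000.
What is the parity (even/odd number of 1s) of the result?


0000010 = 2
0101000 = 40
Sum = 42 = 101010
1s count = 3

odd parity (3 ones in 101010)


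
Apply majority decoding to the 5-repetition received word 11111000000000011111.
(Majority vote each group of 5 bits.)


Groups: 11111, 00000, 00000, 11111
Majority votes: 1001

1001


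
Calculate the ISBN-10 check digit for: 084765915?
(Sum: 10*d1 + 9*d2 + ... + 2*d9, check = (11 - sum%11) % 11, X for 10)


Weighted sum: 263
263 mod 11 = 10

Check digit: 1


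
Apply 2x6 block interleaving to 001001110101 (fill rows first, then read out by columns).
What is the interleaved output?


Matrix:
  001001
  110101
Read columns: 010110010011

010110010011


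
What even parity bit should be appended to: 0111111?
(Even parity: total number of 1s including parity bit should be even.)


Number of 1s in data: 6
Parity bit: 0

0


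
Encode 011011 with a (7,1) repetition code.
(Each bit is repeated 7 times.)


Each bit -> 7 copies

000000011111111111111000000011111111111111


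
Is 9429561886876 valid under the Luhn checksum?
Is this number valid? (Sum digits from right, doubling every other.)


Luhn sum = 74
74 mod 10 = 4

Invalid (Luhn sum mod 10 = 4)


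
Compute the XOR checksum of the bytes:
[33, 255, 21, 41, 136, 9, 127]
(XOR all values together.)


XOR chain: 33 ^ 255 ^ 21 ^ 41 ^ 136 ^ 9 ^ 127 = 28

28


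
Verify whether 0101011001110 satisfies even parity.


Number of 1s: 7

No, parity error (7 ones)


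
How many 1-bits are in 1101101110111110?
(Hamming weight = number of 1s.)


Counting 1s in 1101101110111110

12


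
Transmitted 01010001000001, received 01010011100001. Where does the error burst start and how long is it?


XOR: 00000010100000

Burst at position 6, length 3


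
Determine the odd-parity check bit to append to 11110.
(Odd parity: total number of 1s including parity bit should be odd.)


Number of 1s in data: 4
Parity bit: 1

1


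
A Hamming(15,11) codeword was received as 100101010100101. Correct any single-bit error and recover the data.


Syndrome = 3: error at position 3

Data: 10100100101 (corrected bit 3)


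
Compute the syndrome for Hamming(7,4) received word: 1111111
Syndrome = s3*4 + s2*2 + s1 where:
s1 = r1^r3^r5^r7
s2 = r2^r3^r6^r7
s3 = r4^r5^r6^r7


s1=0, s2=0, s3=0

Syndrome = 0 (no error)


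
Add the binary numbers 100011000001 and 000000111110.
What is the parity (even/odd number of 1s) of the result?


100011000001 = 2241
000000111110 = 62
Sum = 2303 = 100011111111
1s count = 9

odd parity (9 ones in 100011111111)


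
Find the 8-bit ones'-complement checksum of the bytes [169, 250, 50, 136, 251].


Sum = 856 mod 256 = 88
Complement = 167

167


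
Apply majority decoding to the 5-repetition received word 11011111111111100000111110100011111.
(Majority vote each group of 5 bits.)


Groups: 11011, 11111, 11111, 00000, 11111, 01000, 11111
Majority votes: 1110101

1110101


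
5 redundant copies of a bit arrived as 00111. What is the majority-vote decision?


Ones: 3 out of 5
Threshold: 3

1 (3/5 voted 1)


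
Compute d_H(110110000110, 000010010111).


XOR: 110100010001
Count of 1s: 5

5


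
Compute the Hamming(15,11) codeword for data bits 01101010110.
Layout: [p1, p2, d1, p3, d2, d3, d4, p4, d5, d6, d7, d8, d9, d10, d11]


Parity bits: p1=0, p2=1, p3=0, p4=0

010011001010110


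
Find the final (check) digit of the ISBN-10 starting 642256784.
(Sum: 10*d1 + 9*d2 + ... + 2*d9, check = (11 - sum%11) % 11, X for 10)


Weighted sum: 246
246 mod 11 = 4

Check digit: 7


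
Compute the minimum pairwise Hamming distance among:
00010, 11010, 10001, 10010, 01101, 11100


Comparing all pairs, minimum distance: 1
Can detect 0 errors, correct 0 errors

1


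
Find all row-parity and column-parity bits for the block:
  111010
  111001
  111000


Row parities: 001
Column parities: 111011

Row P: 001, Col P: 111011, Corner: 1


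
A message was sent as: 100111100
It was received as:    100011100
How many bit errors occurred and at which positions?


XOR: 000100000

1 error(s) at position(s): 3


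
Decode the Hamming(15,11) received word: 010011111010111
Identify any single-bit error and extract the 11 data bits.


Syndrome = 0: no error detected

Data: 01111010111 (no errors)


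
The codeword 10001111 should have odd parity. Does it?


Number of 1s: 5

Yes, parity is correct (5 ones)


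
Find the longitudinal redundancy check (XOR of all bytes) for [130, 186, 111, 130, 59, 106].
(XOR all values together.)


XOR chain: 130 ^ 186 ^ 111 ^ 130 ^ 59 ^ 106 = 132

132


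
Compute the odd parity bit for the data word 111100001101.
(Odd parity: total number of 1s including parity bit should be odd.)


Number of 1s in data: 7
Parity bit: 0

0


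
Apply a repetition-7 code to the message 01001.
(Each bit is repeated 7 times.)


Each bit -> 7 copies

00000001111111000000000000001111111


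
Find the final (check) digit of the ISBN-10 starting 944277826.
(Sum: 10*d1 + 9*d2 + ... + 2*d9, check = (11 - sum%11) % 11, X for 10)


Weighted sum: 299
299 mod 11 = 2

Check digit: 9


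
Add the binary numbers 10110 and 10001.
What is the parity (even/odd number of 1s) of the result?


10110 = 22
10001 = 17
Sum = 39 = 100111
1s count = 4

even parity (4 ones in 100111)


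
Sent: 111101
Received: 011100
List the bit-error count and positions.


XOR: 100001

2 error(s) at position(s): 0, 5


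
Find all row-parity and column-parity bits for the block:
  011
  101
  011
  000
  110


Row parities: 00000
Column parities: 011

Row P: 00000, Col P: 011, Corner: 0


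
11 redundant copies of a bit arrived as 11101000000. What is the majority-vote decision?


Ones: 4 out of 11
Threshold: 6

0 (4/11 voted 1)


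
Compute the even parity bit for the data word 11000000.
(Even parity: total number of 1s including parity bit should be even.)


Number of 1s in data: 2
Parity bit: 0

0


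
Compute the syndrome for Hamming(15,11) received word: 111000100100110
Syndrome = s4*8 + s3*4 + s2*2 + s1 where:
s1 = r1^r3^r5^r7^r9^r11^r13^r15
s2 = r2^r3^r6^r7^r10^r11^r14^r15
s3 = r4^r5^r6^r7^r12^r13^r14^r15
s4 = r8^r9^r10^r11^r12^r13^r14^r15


s1=0, s2=1, s3=1, s4=1

Syndrome = 14 (error at position 14)


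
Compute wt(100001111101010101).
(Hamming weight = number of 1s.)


Counting 1s in 100001111101010101

10


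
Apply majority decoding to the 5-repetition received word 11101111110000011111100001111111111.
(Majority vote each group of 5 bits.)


Groups: 11101, 11111, 00000, 11111, 10000, 11111, 11111
Majority votes: 1101011

1101011


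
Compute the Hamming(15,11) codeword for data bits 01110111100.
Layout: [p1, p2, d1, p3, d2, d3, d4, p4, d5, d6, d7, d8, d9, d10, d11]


Parity bits: p1=0, p2=0, p3=1, p4=0

000111100111100


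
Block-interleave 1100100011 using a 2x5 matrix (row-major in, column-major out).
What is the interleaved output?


Matrix:
  11001
  00011
Read columns: 1010000111

1010000111


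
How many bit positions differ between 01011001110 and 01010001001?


XOR: 00001000111
Count of 1s: 4

4


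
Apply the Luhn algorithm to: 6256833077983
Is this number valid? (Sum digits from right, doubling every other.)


Luhn sum = 66
66 mod 10 = 6

Invalid (Luhn sum mod 10 = 6)


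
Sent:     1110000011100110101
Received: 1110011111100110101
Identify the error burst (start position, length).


XOR: 0000011100000000000

Burst at position 5, length 3


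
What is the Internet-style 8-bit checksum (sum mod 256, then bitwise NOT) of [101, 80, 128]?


Sum = 309 mod 256 = 53
Complement = 202

202


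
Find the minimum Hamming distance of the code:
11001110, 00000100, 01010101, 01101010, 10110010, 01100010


Comparing all pairs, minimum distance: 1
Can detect 0 errors, correct 0 errors

1


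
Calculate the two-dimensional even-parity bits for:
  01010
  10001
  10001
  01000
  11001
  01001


Row parities: 000110
Column parities: 10010

Row P: 000110, Col P: 10010, Corner: 0


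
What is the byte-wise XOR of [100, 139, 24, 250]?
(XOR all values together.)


XOR chain: 100 ^ 139 ^ 24 ^ 250 = 13

13


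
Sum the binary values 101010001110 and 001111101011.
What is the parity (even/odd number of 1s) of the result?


101010001110 = 2702
001111101011 = 1003
Sum = 3705 = 111001111001
1s count = 8

even parity (8 ones in 111001111001)


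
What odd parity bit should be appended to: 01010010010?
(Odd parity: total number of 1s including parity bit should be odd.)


Number of 1s in data: 4
Parity bit: 1

1


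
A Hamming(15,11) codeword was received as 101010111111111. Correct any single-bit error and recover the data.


Syndrome = 0: no error detected

Data: 11011111111 (no errors)


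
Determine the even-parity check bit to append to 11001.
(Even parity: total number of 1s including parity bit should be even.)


Number of 1s in data: 3
Parity bit: 1

1


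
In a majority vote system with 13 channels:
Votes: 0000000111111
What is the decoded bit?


Ones: 6 out of 13
Threshold: 7

0 (6/13 voted 1)


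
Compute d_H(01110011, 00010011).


XOR: 01100000
Count of 1s: 2

2


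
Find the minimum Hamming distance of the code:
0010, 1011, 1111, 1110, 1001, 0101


Comparing all pairs, minimum distance: 1
Can detect 0 errors, correct 0 errors

1


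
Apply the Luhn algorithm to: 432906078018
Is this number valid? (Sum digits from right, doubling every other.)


Luhn sum = 54
54 mod 10 = 4

Invalid (Luhn sum mod 10 = 4)


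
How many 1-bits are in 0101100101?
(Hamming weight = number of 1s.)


Counting 1s in 0101100101

5


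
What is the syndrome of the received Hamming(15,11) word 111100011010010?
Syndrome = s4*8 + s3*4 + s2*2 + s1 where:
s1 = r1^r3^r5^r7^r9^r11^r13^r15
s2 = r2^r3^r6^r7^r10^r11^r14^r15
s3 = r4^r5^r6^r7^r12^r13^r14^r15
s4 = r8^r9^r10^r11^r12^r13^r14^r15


s1=0, s2=0, s3=0, s4=0

Syndrome = 0 (no error)


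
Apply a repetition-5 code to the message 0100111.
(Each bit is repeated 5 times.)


Each bit -> 5 copies

00000111110000000000111111111111111


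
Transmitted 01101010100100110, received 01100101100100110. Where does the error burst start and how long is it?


XOR: 00001111000000000

Burst at position 4, length 4


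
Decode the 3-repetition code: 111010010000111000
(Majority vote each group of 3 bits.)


Groups: 111, 010, 010, 000, 111, 000
Majority votes: 100010

100010


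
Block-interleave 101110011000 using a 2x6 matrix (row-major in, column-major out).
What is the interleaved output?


Matrix:
  101110
  011000
Read columns: 100111101000

100111101000


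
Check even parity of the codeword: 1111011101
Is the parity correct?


Number of 1s: 8

Yes, parity is correct (8 ones)


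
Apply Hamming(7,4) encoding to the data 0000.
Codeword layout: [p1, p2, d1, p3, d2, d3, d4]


Parity bits: p1=0, p2=0, p3=0

0000000


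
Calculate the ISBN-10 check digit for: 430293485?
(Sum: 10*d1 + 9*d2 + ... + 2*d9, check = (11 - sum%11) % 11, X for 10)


Weighted sum: 200
200 mod 11 = 2

Check digit: 9


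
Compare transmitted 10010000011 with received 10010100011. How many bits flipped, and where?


XOR: 00000100000

1 error(s) at position(s): 5


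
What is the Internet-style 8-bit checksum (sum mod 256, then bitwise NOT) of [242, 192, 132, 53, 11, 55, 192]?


Sum = 877 mod 256 = 109
Complement = 146

146


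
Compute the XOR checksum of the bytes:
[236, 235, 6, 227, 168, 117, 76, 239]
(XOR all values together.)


XOR chain: 236 ^ 235 ^ 6 ^ 227 ^ 168 ^ 117 ^ 76 ^ 239 = 156

156


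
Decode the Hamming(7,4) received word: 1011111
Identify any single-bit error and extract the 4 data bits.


Syndrome = 2: error at position 2

Data: 1111 (corrected bit 2)


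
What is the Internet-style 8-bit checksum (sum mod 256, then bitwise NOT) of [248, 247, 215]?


Sum = 710 mod 256 = 198
Complement = 57

57


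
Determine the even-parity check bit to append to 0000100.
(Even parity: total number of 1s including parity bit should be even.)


Number of 1s in data: 1
Parity bit: 1

1


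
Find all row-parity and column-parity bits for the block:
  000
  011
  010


Row parities: 001
Column parities: 001

Row P: 001, Col P: 001, Corner: 1


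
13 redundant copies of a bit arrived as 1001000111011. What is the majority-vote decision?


Ones: 7 out of 13
Threshold: 7

1 (7/13 voted 1)


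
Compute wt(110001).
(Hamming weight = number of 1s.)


Counting 1s in 110001

3


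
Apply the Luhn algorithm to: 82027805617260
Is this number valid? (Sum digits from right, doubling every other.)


Luhn sum = 43
43 mod 10 = 3

Invalid (Luhn sum mod 10 = 3)


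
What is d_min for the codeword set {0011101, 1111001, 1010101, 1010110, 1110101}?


Comparing all pairs, minimum distance: 1
Can detect 0 errors, correct 0 errors

1


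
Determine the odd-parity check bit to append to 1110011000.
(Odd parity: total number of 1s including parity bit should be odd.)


Number of 1s in data: 5
Parity bit: 0

0


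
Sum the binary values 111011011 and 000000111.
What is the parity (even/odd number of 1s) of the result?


111011011 = 475
000000111 = 7
Sum = 482 = 111100010
1s count = 5

odd parity (5 ones in 111100010)


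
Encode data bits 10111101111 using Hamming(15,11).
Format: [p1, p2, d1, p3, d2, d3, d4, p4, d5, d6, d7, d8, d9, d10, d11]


Parity bits: p1=1, p2=0, p3=0, p4=0

101001101101111


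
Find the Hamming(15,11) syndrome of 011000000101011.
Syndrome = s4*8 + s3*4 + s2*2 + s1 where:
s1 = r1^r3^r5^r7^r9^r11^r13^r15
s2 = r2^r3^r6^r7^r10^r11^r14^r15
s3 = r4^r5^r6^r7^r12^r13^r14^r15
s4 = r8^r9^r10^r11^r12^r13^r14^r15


s1=0, s2=1, s3=1, s4=0

Syndrome = 6 (error at position 6)


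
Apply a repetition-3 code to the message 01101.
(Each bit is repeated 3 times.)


Each bit -> 3 copies

000111111000111


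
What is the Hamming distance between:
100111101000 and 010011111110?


XOR: 110100010110
Count of 1s: 6

6


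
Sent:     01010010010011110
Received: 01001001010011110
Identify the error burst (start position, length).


XOR: 00011011000000000

Burst at position 3, length 5


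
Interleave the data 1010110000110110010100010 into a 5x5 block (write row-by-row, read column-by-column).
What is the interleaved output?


Matrix:
  10101
  10000
  11011
  00101
  00010
Read columns: 1110000100100100010110110

1110000100100100010110110


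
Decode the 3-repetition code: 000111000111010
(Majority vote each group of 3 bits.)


Groups: 000, 111, 000, 111, 010
Majority votes: 01010

01010


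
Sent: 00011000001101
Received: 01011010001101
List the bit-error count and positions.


XOR: 01000010000000

2 error(s) at position(s): 1, 6


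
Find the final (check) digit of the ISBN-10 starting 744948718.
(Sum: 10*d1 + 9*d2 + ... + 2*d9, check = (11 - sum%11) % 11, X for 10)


Weighted sum: 312
312 mod 11 = 4

Check digit: 7


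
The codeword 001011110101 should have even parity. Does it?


Number of 1s: 7

No, parity error (7 ones)


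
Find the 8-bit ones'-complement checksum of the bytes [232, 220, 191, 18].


Sum = 661 mod 256 = 149
Complement = 106

106


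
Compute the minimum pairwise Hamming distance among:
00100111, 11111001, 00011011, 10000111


Comparing all pairs, minimum distance: 2
Can detect 1 errors, correct 0 errors

2


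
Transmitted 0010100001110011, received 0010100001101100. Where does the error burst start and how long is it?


XOR: 0000000000011111

Burst at position 11, length 5


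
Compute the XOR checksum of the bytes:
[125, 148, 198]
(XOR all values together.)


XOR chain: 125 ^ 148 ^ 198 = 47

47


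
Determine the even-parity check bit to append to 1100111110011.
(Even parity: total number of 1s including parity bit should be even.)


Number of 1s in data: 9
Parity bit: 1

1


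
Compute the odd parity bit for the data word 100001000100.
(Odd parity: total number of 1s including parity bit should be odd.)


Number of 1s in data: 3
Parity bit: 0

0


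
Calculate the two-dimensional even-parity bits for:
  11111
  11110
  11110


Row parities: 100
Column parities: 11111

Row P: 100, Col P: 11111, Corner: 1


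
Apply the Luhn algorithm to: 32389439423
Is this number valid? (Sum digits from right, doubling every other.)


Luhn sum = 57
57 mod 10 = 7

Invalid (Luhn sum mod 10 = 7)


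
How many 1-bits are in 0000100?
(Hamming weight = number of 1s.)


Counting 1s in 0000100

1


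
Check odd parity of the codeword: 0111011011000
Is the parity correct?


Number of 1s: 7

Yes, parity is correct (7 ones)


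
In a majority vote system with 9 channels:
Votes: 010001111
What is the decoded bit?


Ones: 5 out of 9
Threshold: 5

1 (5/9 voted 1)


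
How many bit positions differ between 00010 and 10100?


XOR: 10110
Count of 1s: 3

3


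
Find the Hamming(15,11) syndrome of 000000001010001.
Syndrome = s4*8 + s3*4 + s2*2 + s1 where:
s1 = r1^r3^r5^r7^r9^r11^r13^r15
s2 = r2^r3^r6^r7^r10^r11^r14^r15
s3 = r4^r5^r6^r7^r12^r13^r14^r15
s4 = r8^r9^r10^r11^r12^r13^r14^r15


s1=1, s2=0, s3=1, s4=1

Syndrome = 13 (error at position 13)


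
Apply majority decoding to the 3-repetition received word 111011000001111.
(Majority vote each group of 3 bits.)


Groups: 111, 011, 000, 001, 111
Majority votes: 11001

11001


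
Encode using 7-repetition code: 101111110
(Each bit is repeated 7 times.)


Each bit -> 7 copies

111111100000001111111111111111111111111111111111111111110000000


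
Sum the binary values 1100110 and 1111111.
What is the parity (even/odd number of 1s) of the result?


1100110 = 102
1111111 = 127
Sum = 229 = 11100101
1s count = 5

odd parity (5 ones in 11100101)


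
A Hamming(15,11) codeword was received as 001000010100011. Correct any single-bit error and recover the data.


Syndrome = 0: no error detected

Data: 10000100011 (no errors)


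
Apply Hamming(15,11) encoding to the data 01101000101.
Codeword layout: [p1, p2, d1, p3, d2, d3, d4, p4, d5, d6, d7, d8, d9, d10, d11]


Parity bits: p1=0, p2=0, p3=0, p4=1

000011011000101


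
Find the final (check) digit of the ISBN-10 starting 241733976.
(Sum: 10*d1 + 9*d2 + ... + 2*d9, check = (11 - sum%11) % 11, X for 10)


Weighted sum: 215
215 mod 11 = 6

Check digit: 5


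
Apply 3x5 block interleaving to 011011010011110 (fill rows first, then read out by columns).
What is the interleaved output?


Matrix:
  01101
  10100
  11110
Read columns: 011101111001100

011101111001100


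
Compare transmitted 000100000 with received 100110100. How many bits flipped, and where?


XOR: 100010100

3 error(s) at position(s): 0, 4, 6


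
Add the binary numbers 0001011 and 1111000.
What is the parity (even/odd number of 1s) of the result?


0001011 = 11
1111000 = 120
Sum = 131 = 10000011
1s count = 3

odd parity (3 ones in 10000011)


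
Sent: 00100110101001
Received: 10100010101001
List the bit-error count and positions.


XOR: 10000100000000

2 error(s) at position(s): 0, 5


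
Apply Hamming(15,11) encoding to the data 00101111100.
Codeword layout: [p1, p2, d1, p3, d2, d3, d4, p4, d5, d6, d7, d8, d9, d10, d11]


Parity bits: p1=1, p2=1, p3=1, p4=1

110101011111100


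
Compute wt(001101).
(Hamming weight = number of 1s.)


Counting 1s in 001101

3


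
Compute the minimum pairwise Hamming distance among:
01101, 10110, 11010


Comparing all pairs, minimum distance: 2
Can detect 1 errors, correct 0 errors

2


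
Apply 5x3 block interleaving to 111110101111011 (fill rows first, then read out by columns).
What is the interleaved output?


Matrix:
  111
  110
  101
  111
  011
Read columns: 111101101110111

111101101110111


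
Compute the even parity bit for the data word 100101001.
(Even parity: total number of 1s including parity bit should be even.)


Number of 1s in data: 4
Parity bit: 0

0


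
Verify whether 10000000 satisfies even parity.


Number of 1s: 1

No, parity error (1 ones)


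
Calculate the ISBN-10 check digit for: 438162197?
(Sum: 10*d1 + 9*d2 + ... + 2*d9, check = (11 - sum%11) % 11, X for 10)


Weighted sum: 229
229 mod 11 = 9

Check digit: 2


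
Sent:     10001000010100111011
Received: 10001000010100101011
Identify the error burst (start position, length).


XOR: 00000000000000010000

Burst at position 15, length 1


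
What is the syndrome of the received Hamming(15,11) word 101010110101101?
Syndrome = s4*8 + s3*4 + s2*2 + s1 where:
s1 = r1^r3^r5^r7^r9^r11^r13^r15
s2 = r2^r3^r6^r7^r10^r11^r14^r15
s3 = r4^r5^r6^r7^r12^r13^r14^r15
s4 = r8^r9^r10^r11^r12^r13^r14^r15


s1=0, s2=0, s3=1, s4=1

Syndrome = 12 (error at position 12)


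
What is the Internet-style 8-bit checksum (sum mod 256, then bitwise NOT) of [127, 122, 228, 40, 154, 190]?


Sum = 861 mod 256 = 93
Complement = 162

162


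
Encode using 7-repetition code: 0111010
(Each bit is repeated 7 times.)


Each bit -> 7 copies

0000000111111111111111111111000000011111110000000


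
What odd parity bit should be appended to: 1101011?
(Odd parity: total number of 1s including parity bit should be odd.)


Number of 1s in data: 5
Parity bit: 0

0


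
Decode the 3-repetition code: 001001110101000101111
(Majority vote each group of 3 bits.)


Groups: 001, 001, 110, 101, 000, 101, 111
Majority votes: 0011011

0011011


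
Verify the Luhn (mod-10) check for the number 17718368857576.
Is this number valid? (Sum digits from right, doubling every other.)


Luhn sum = 69
69 mod 10 = 9

Invalid (Luhn sum mod 10 = 9)


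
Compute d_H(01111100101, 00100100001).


XOR: 01011000100
Count of 1s: 4

4


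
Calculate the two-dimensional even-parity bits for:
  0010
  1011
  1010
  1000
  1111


Row parities: 11010
Column parities: 0100

Row P: 11010, Col P: 0100, Corner: 1


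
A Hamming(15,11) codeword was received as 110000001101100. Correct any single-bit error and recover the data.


Syndrome = 1: error at position 1

Data: 00001101100 (corrected bit 1)


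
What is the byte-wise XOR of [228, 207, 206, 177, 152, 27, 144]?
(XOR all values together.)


XOR chain: 228 ^ 207 ^ 206 ^ 177 ^ 152 ^ 27 ^ 144 = 71

71


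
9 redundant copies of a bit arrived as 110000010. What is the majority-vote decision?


Ones: 3 out of 9
Threshold: 5

0 (3/9 voted 1)


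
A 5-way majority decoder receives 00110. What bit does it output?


Ones: 2 out of 5
Threshold: 3

0 (2/5 voted 1)


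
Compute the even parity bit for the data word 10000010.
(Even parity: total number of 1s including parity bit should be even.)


Number of 1s in data: 2
Parity bit: 0

0


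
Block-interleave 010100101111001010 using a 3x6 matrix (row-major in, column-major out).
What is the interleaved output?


Matrix:
  010100
  101111
  001010
Read columns: 010100011110011010

010100011110011010


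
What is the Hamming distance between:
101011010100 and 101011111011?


XOR: 000000101111
Count of 1s: 5

5


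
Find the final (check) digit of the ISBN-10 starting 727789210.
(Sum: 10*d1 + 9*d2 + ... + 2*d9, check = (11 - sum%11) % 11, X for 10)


Weighted sum: 297
297 mod 11 = 0

Check digit: 0


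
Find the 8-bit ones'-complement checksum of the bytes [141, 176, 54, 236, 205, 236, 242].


Sum = 1290 mod 256 = 10
Complement = 245

245


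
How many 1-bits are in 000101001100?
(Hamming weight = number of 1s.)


Counting 1s in 000101001100

4


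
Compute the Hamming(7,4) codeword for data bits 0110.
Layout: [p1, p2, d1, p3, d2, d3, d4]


Parity bits: p1=1, p2=1, p3=0

1100110


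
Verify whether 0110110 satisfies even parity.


Number of 1s: 4

Yes, parity is correct (4 ones)


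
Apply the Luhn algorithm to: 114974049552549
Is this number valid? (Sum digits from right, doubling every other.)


Luhn sum = 80
80 mod 10 = 0

Valid (Luhn sum mod 10 = 0)


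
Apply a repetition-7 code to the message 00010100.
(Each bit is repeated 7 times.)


Each bit -> 7 copies

00000000000000000000011111110000000111111100000000000000


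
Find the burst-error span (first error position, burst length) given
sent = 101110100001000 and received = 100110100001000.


XOR: 001000000000000

Burst at position 2, length 1


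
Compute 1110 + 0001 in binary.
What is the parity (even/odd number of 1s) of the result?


1110 = 14
0001 = 1
Sum = 15 = 1111
1s count = 4

even parity (4 ones in 1111)


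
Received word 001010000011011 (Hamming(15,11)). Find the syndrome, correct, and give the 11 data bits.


Syndrome = 0: no error detected

Data: 11000011011 (no errors)


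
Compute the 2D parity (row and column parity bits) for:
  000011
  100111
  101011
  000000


Row parities: 0000
Column parities: 001111

Row P: 0000, Col P: 001111, Corner: 0


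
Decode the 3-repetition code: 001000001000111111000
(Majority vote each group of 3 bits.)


Groups: 001, 000, 001, 000, 111, 111, 000
Majority votes: 0000110

0000110


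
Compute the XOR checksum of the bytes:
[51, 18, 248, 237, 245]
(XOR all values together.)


XOR chain: 51 ^ 18 ^ 248 ^ 237 ^ 245 = 193

193


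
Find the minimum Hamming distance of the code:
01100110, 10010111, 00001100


Comparing all pairs, minimum distance: 4
Can detect 3 errors, correct 1 errors

4


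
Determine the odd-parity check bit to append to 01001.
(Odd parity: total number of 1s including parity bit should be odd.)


Number of 1s in data: 2
Parity bit: 1

1


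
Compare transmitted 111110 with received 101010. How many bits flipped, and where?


XOR: 010100

2 error(s) at position(s): 1, 3


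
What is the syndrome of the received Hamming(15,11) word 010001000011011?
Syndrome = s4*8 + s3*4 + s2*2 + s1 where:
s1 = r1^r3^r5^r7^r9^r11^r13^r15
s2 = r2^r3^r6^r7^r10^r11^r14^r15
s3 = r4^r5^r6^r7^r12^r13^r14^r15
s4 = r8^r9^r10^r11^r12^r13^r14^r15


s1=0, s2=1, s3=0, s4=0

Syndrome = 2 (error at position 2)


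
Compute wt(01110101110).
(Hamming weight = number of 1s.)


Counting 1s in 01110101110

7


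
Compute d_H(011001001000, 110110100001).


XOR: 101111101001
Count of 1s: 8

8


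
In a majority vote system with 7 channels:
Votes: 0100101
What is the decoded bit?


Ones: 3 out of 7
Threshold: 4

0 (3/7 voted 1)


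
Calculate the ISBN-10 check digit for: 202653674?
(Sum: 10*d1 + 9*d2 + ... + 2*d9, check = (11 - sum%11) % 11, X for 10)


Weighted sum: 176
176 mod 11 = 0

Check digit: 0


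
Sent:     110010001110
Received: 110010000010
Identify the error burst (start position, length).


XOR: 000000001100

Burst at position 8, length 2


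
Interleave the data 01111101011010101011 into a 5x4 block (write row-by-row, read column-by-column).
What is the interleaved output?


Matrix:
  0111
  1101
  0110
  1010
  1011
Read columns: 01011111001011111001

01011111001011111001


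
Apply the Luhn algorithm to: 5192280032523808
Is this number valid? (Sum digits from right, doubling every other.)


Luhn sum = 58
58 mod 10 = 8

Invalid (Luhn sum mod 10 = 8)


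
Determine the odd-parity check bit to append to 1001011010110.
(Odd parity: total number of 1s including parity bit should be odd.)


Number of 1s in data: 7
Parity bit: 0

0


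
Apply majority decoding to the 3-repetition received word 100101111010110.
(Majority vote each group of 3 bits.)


Groups: 100, 101, 111, 010, 110
Majority votes: 01101

01101
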